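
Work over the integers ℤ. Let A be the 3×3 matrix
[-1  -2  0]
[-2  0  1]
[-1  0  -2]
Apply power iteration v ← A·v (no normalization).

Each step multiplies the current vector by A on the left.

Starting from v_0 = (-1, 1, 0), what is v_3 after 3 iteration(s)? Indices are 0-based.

v_0 = (-1, 1, 0).
v_1 = A·v_0 = (-1, 2, 1).
v_2 = A·v_1 = (-3, 3, -1).
v_3 = A·v_2 = (-3, 5, 5).

v_3 = (-3, 5, 5)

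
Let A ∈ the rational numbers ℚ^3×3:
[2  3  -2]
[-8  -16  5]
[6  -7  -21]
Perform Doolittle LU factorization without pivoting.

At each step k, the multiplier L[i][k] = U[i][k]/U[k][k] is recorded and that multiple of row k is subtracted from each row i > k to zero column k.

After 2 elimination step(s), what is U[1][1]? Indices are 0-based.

k=0: U[0][0]=2
  eliminate (1,0): mult=-4, new row 1: (0, -4, -3); set L[1][0]=-4
  eliminate (2,0): mult=3, new row 2: (0, -16, -15); set L[2][0]=3
k=1: U[1][1]=-4
  eliminate (2,1): mult=4, new row 2: (0, 0, -3); set L[2][1]=4

U[1][1] = -4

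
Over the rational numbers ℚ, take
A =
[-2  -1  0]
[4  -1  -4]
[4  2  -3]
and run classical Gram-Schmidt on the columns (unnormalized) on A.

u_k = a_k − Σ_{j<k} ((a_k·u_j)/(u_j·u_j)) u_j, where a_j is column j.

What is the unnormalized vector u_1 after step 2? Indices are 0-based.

u_1 = (-2/3, -5/3, 4/3)

Step 1: u_0 = a_0 = (-2, 4, 4).
Step 2: u_1 = a_1 − (1/6)·u_0 = (-2/3, -5/3, 4/3).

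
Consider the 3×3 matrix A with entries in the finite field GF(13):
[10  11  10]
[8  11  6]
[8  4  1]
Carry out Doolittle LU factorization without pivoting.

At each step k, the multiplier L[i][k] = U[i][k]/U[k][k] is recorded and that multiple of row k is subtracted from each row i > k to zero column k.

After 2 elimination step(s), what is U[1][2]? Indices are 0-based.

U[1][2] = 11

[col 0] pivot 10
  R1 -= 6*R0 → (0, 10, 11)  (L[1][0] := 6)
  R2 -= 6*R0 → (0, 3, 6)  (L[2][0] := 6)
[col 1] pivot 10
  R2 -= 12*R1 → (0, 0, 4)  (L[2][1] := 12)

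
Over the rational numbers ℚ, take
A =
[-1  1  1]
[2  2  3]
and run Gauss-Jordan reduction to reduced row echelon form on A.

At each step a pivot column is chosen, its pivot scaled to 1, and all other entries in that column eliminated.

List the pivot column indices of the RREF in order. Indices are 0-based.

pivot columns: 0, 1

[1] R0 /= -1  ⇒  (1, -1, -1)
     R1 -= 2·R0  ⇒  (0, 4, 5)
[2] R1 /= 4  ⇒  (0, 1, 5/4)
     R0 -= -1·R1  ⇒  (1, 0, 1/4)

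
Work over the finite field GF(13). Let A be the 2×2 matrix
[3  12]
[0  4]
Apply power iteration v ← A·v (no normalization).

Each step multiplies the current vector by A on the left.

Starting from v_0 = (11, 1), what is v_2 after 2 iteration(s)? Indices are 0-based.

v_0 = (11, 1).
v_1 = A·v_0 = (6, 4).
v_2 = A·v_1 = (1, 3).

v_2 = (1, 3)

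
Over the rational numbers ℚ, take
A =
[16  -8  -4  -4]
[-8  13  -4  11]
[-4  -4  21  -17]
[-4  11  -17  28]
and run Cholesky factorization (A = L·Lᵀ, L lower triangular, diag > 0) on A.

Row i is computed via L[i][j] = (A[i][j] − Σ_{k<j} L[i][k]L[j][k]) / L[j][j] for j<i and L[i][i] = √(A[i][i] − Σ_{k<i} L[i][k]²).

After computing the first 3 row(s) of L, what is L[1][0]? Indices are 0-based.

Step 1: L[0][0] = √(16) = 4.
  L[1][0] = (-8) / L[0][0] = -2.
Step 2: L[1][1] = √(9) = 3.
  L[2][0] = (-4) / L[0][0] = -1.
  L[2][1] = (-6) / L[1][1] = -2.
Step 3: L[2][2] = √(16) = 4.

L[1][0] = -2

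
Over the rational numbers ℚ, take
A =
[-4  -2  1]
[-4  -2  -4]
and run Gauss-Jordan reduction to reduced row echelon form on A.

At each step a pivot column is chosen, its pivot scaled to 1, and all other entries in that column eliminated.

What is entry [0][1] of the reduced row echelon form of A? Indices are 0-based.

M[0][1] = 1/2

pivot(0,0)=-4: scale R0 → (1, 1/2, -1/4)
  clear (1,0): R1 −= (-4)R0 → (0, 0, -5)
col 1: no nonzero at/below row 1; advance.
pivot(1,2)=-5: scale R1 → (0, 0, 1)
  clear (0,2): R0 −= (-1/4)R1 → (1, 1/2, 0)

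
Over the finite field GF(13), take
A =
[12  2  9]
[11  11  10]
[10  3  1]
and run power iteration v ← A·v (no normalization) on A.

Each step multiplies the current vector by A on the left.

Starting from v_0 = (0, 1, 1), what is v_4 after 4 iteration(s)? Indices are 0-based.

v_0 = (0, 1, 1).
v_1 = A·v_0 = (11, 8, 4).
v_2 = A·v_1 = (2, 2, 8).
v_3 = A·v_2 = (9, 7, 8).
v_4 = A·v_3 = (12, 9, 2).

v_4 = (12, 9, 2)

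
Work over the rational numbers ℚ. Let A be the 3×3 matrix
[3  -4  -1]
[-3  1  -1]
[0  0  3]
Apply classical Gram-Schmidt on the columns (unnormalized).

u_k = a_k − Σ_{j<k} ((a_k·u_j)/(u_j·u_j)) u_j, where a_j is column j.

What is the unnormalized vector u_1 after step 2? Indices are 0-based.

Step 1: u_0 = a_0 = (3, -3, 0).
Step 2: u_1 = a_1 − (-5/6)·u_0 = (-3/2, -3/2, 0).

u_1 = (-3/2, -3/2, 0)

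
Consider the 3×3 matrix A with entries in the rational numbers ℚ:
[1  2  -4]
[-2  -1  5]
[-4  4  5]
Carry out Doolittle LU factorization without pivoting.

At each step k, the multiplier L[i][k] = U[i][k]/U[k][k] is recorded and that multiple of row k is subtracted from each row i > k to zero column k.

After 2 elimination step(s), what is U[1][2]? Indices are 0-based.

[col 0] pivot 1
  R1 -= -2*R0 → (0, 3, -3)  (L[1][0] := -2)
  R2 -= -4*R0 → (0, 12, -11)  (L[2][0] := -4)
[col 1] pivot 3
  R2 -= 4*R1 → (0, 0, 1)  (L[2][1] := 4)

U[1][2] = -3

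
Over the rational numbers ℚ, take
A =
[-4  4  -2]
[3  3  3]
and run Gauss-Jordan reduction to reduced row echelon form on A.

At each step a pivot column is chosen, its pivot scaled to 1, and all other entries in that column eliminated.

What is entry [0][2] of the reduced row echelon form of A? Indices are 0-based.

M[0][2] = 3/4

step 1: normalize row 0 (÷-4) = (1, -1, 1/2)
  row 1: subtract 3×row0 = (0, 6, 3/2)
step 2: normalize row 1 (÷6) = (0, 1, 1/4)
  row 0: subtract -1×row1 = (1, 0, 3/4)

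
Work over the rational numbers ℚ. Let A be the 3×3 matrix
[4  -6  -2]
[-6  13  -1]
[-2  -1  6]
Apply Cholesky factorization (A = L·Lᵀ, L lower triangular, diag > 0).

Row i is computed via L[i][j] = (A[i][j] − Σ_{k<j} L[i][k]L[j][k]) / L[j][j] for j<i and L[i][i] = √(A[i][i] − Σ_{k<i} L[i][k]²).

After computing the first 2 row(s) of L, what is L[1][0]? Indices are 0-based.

L[1][0] = -3

Step 1: L[0][0] = √(4) = 2.
  L[1][0] = (-6) / L[0][0] = -3.
Step 2: L[1][1] = √(4) = 2.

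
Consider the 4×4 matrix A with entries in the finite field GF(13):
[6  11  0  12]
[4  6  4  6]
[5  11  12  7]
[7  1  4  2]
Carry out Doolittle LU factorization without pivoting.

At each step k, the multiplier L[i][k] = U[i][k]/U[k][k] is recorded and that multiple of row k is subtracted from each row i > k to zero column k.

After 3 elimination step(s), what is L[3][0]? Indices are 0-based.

Step 1: pivot at (0,0) is 6.
  row1 ← row1 − (5)·row0  ⇒  L[1][0]=5, U row1=(0, 3, 4, 11)
  row2 ← row2 − (3)·row0  ⇒  L[2][0]=3, U row2=(0, 4, 12, 10)
  row3 ← row3 − (12)·row0  ⇒  L[3][0]=12, U row3=(0, 12, 4, 1)
Step 2: pivot at (1,1) is 3.
  row2 ← row2 − (10)·row1  ⇒  L[2][1]=10, U row2=(0, 0, 11, 4)
  row3 ← row3 − (4)·row1  ⇒  L[3][1]=4, U row3=(0, 0, 1, 9)
Step 3: pivot at (2,2) is 11.
  row3 ← row3 − (6)·row2  ⇒  L[3][2]=6, U row3=(0, 0, 0, 11)

L[3][0] = 12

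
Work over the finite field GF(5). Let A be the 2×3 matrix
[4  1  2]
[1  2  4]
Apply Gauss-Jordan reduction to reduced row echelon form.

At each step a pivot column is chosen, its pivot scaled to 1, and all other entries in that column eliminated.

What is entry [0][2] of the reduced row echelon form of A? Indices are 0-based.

pivot(0,0)=4: scale R0 → (1, 4, 3)
  clear (1,0): R1 −= (1)R0 → (0, 3, 1)
pivot(1,1)=3: scale R1 → (0, 1, 2)
  clear (0,1): R0 −= (4)R1 → (1, 0, 0)

M[0][2] = 0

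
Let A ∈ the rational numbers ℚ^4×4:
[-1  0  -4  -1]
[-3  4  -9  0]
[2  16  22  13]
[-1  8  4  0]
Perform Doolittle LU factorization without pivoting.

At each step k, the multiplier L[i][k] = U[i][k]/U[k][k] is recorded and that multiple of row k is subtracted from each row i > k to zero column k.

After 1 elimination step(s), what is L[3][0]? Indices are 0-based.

L[3][0] = 1

[col 0] pivot -1
  R1 -= 3*R0 → (0, 4, 3, 3)  (L[1][0] := 3)
  R2 -= -2*R0 → (0, 16, 14, 11)  (L[2][0] := -2)
  R3 -= 1*R0 → (0, 8, 8, 1)  (L[3][0] := 1)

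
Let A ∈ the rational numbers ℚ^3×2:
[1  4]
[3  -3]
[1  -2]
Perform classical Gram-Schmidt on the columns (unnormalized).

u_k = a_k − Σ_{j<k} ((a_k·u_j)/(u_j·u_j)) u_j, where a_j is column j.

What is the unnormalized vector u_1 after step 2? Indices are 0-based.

u_1 = (51/11, -12/11, -15/11)

Step 1: u_0 = a_0 = (1, 3, 1).
Step 2: u_1 = a_1 − (-7/11)·u_0 = (51/11, -12/11, -15/11).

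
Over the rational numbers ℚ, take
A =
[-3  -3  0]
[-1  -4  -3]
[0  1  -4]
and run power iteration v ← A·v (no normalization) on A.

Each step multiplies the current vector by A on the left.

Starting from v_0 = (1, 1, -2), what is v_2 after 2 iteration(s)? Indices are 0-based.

v_2 = (15, -25, -35)

v_0 = (1, 1, -2).
v_1 = A·v_0 = (-6, 1, 9).
v_2 = A·v_1 = (15, -25, -35).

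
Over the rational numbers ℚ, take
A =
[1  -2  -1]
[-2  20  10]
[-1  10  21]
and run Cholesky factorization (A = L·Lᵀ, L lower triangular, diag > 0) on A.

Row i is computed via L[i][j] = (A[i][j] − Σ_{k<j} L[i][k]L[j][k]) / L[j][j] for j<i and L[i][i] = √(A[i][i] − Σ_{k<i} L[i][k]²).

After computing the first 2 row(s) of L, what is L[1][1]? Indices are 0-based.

L[1][1] = 4

Step 1: L[0][0] = √(1) = 1.
  L[1][0] = (-2) / L[0][0] = -2.
Step 2: L[1][1] = √(16) = 4.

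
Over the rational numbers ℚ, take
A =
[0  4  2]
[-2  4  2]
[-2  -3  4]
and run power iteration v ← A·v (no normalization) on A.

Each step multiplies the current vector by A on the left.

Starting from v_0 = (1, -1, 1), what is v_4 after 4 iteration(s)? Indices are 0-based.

v_4 = (628, 500, 292)

v_0 = (1, -1, 1).
v_1 = A·v_0 = (-2, -4, 5).
v_2 = A·v_1 = (-6, -2, 36).
v_3 = A·v_2 = (64, 76, 162).
v_4 = A·v_3 = (628, 500, 292).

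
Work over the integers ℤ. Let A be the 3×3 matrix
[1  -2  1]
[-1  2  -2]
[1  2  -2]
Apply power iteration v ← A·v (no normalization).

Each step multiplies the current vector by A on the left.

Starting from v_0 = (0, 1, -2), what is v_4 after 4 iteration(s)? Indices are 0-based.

v_0 = (0, 1, -2).
v_1 = A·v_0 = (-4, 6, 6).
v_2 = A·v_1 = (-10, 4, -4).
v_3 = A·v_2 = (-22, 26, 6).
v_4 = A·v_3 = (-68, 62, 18).

v_4 = (-68, 62, 18)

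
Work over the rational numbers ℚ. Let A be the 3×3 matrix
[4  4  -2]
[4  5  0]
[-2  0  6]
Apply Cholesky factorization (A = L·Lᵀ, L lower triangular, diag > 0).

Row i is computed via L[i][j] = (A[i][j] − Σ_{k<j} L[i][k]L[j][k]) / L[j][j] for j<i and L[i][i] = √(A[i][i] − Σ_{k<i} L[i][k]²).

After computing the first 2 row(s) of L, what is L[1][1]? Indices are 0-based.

L[1][1] = 1

Step 1: L[0][0] = √(4) = 2.
  L[1][0] = (4) / L[0][0] = 2.
Step 2: L[1][1] = √(1) = 1.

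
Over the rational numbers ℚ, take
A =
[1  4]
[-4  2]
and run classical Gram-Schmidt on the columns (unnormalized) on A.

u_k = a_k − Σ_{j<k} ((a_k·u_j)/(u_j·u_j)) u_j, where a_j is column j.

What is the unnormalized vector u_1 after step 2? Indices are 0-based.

u_1 = (72/17, 18/17)

Step 1: u_0 = a_0 = (1, -4).
Step 2: u_1 = a_1 − (-4/17)·u_0 = (72/17, 18/17).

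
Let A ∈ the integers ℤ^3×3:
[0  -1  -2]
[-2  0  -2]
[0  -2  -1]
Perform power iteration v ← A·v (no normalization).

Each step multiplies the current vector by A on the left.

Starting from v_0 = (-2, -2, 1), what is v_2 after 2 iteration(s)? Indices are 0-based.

v_0 = (-2, -2, 1).
v_1 = A·v_0 = (0, 2, 3).
v_2 = A·v_1 = (-8, -6, -7).

v_2 = (-8, -6, -7)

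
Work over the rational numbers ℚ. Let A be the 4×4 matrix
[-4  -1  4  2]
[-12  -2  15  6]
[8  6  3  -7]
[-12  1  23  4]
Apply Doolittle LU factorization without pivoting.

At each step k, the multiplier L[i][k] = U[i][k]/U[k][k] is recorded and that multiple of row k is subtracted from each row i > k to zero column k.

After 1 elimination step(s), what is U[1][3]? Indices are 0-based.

U[1][3] = 0

Step 1: pivot at (0,0) is -4.
  row1 ← row1 − (3)·row0  ⇒  L[1][0]=3, U row1=(0, 1, 3, 0)
  row2 ← row2 − (-2)·row0  ⇒  L[2][0]=-2, U row2=(0, 4, 11, -3)
  row3 ← row3 − (3)·row0  ⇒  L[3][0]=3, U row3=(0, 4, 11, -2)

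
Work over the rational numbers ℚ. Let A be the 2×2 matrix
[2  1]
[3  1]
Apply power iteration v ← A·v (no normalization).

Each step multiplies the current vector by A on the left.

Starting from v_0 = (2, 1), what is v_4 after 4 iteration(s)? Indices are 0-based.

v_0 = (2, 1).
v_1 = A·v_0 = (5, 7).
v_2 = A·v_1 = (17, 22).
v_3 = A·v_2 = (56, 73).
v_4 = A·v_3 = (185, 241).

v_4 = (185, 241)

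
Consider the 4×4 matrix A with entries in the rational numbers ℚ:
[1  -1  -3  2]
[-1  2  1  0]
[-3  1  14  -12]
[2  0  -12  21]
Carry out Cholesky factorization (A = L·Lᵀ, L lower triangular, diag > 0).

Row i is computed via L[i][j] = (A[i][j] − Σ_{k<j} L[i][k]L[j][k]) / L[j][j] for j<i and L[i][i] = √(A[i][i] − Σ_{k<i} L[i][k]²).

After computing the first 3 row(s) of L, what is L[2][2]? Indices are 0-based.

Step 1: L[0][0] = √(1) = 1.
  L[1][0] = (-1) / L[0][0] = -1.
Step 2: L[1][1] = √(1) = 1.
  L[2][0] = (-3) / L[0][0] = -3.
  L[2][1] = (-2) / L[1][1] = -2.
Step 3: L[2][2] = √(1) = 1.

L[2][2] = 1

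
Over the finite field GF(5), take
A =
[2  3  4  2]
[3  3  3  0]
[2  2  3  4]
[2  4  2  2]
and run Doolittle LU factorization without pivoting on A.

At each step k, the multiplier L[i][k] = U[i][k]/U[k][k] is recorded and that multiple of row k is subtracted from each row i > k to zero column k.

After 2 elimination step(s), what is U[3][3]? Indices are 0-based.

U[3][3] = 3

[col 0] pivot 2
  R1 -= 4*R0 → (0, 1, 2, 2)  (L[1][0] := 4)
  R2 -= 1*R0 → (0, 4, 4, 2)  (L[2][0] := 1)
  R3 -= 1*R0 → (0, 1, 3, 0)  (L[3][0] := 1)
[col 1] pivot 1
  R2 -= 4*R1 → (0, 0, 1, 4)  (L[2][1] := 4)
  R3 -= 1*R1 → (0, 0, 1, 3)  (L[3][1] := 1)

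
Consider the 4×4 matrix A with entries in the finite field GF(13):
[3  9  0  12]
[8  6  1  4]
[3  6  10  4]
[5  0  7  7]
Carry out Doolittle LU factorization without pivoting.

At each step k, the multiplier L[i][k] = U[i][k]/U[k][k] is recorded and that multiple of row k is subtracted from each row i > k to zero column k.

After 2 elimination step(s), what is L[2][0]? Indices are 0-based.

Step 1: pivot at (0,0) is 3.
  row1 ← row1 − (7)·row0  ⇒  L[1][0]=7, U row1=(0, 8, 1, 11)
  row2 ← row2 − (1)·row0  ⇒  L[2][0]=1, U row2=(0, 10, 10, 5)
  row3 ← row3 − (6)·row0  ⇒  L[3][0]=6, U row3=(0, 11, 7, 0)
Step 2: pivot at (1,1) is 8.
  row2 ← row2 − (11)·row1  ⇒  L[2][1]=11, U row2=(0, 0, 12, 1)
  row3 ← row3 − (3)·row1  ⇒  L[3][1]=3, U row3=(0, 0, 4, 6)

L[2][0] = 1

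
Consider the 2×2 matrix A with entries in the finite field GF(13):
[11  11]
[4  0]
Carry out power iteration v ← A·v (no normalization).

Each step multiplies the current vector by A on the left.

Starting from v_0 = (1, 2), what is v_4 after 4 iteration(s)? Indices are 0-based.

v_0 = (1, 2).
v_1 = A·v_0 = (7, 4).
v_2 = A·v_1 = (4, 2).
v_3 = A·v_2 = (1, 3).
v_4 = A·v_3 = (5, 4).

v_4 = (5, 4)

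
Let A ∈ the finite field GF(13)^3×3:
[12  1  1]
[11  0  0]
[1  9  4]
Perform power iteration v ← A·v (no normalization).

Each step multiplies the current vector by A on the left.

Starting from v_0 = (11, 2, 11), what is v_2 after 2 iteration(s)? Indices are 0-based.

v_0 = (11, 2, 11).
v_1 = A·v_0 = (2, 4, 8).
v_2 = A·v_1 = (10, 9, 5).

v_2 = (10, 9, 5)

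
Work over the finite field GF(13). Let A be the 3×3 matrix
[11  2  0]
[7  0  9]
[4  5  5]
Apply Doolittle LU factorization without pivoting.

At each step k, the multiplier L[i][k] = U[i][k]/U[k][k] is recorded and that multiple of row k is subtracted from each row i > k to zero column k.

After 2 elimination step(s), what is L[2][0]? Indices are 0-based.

L[2][0] = 11

k=0: U[0][0]=11
  eliminate (1,0): mult=3, new row 1: (0, 7, 9); set L[1][0]=3
  eliminate (2,0): mult=11, new row 2: (0, 9, 5); set L[2][0]=11
k=1: U[1][1]=7
  eliminate (2,1): mult=5, new row 2: (0, 0, 12); set L[2][1]=5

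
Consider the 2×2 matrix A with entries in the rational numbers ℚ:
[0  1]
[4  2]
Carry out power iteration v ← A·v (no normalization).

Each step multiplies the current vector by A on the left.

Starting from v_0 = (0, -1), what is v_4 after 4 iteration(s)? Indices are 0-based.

v_4 = (-24, -80)

v_0 = (0, -1).
v_1 = A·v_0 = (-1, -2).
v_2 = A·v_1 = (-2, -8).
v_3 = A·v_2 = (-8, -24).
v_4 = A·v_3 = (-24, -80).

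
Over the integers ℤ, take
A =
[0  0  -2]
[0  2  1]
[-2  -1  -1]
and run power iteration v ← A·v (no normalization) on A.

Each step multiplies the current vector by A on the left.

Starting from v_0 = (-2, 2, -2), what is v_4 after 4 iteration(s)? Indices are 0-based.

v_4 = (-44, 26, -80)

v_0 = (-2, 2, -2).
v_1 = A·v_0 = (4, 2, 4).
v_2 = A·v_1 = (-8, 8, -14).
v_3 = A·v_2 = (28, 2, 22).
v_4 = A·v_3 = (-44, 26, -80).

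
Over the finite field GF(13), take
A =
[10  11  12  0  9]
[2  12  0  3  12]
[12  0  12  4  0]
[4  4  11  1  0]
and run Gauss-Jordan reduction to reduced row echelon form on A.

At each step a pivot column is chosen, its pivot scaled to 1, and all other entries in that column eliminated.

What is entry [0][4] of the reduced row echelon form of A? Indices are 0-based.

M[0][4] = 9

[1] R0 /= 10  ⇒  (1, 5, 9, 0, 10)
     R1 -= 2·R0  ⇒  (0, 2, 8, 3, 5)
     R2 -= 12·R0  ⇒  (0, 5, 8, 4, 10)
     R3 -= 4·R0  ⇒  (0, 10, 1, 1, 12)
[2] R1 /= 2  ⇒  (0, 1, 4, 8, 9)
     R0 -= 5·R1  ⇒  (1, 0, 2, 12, 4)
     R2 -= 5·R1  ⇒  (0, 0, 1, 3, 4)
     R3 -= 10·R1  ⇒  (0, 0, 0, 12, 0)
[3] R2 /= 1  ⇒  (0, 0, 1, 3, 4)
     R0 -= 2·R2  ⇒  (1, 0, 0, 6, 9)
     R1 -= 4·R2  ⇒  (0, 1, 0, 9, 6)
[4] R3 /= 12  ⇒  (0, 0, 0, 1, 0)
     R0 -= 6·R3  ⇒  (1, 0, 0, 0, 9)
     R1 -= 9·R3  ⇒  (0, 1, 0, 0, 6)
     R2 -= 3·R3  ⇒  (0, 0, 1, 0, 4)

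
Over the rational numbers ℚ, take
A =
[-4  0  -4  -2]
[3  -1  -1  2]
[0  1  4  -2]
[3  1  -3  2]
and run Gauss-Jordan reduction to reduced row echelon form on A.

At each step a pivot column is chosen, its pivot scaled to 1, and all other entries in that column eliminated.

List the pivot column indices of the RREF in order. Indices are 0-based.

pivot(0,0)=-4: scale R0 → (1, 0, 1, 1/2)
  clear (1,0): R1 −= (3)R0 → (0, -1, -4, 1/2)
  clear (3,0): R3 −= (3)R0 → (0, 1, -6, 1/2)
pivot(1,1)=-1: scale R1 → (0, 1, 4, -1/2)
  clear (2,1): R2 −= (1)R1 → (0, 0, 0, -3/2)
  clear (3,1): R3 −= (1)R1 → (0, 0, -10, 1)
pivot(2,2): swap R2↔R3
pivot(2,2)=-10: scale R2 → (0, 0, 1, -1/10)
  clear (0,2): R0 −= (1)R2 → (1, 0, 0, 3/5)
  clear (1,2): R1 −= (4)R2 → (0, 1, 0, -1/10)
pivot(3,3)=-3/2: scale R3 → (0, 0, 0, 1)
  clear (0,3): R0 −= (3/5)R3 → (1, 0, 0, 0)
  clear (1,3): R1 −= (-1/10)R3 → (0, 1, 0, 0)
  clear (2,3): R2 −= (-1/10)R3 → (0, 0, 1, 0)

pivot columns: 0, 1, 2, 3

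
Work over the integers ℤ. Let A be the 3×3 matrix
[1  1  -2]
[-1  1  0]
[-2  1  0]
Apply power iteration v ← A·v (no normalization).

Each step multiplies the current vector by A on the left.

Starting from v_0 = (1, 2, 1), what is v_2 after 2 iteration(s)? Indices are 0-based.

v_0 = (1, 2, 1).
v_1 = A·v_0 = (1, 1, 0).
v_2 = A·v_1 = (2, 0, -1).

v_2 = (2, 0, -1)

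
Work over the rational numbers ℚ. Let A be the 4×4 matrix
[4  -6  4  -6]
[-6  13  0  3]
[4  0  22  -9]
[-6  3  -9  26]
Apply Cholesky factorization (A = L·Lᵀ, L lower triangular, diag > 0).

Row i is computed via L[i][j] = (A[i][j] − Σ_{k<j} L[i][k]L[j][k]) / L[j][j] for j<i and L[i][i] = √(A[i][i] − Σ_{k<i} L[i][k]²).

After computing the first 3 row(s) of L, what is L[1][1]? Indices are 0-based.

Step 1: L[0][0] = √(4) = 2.
  L[1][0] = (-6) / L[0][0] = -3.
Step 2: L[1][1] = √(4) = 2.
  L[2][0] = (4) / L[0][0] = 2.
  L[2][1] = (6) / L[1][1] = 3.
Step 3: L[2][2] = √(9) = 3.

L[1][1] = 2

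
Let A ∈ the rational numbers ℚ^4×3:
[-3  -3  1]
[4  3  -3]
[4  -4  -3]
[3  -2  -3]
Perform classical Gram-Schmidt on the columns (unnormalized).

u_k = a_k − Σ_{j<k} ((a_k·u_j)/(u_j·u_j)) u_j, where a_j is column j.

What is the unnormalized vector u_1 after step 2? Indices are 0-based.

u_1 = (-153/50, 77/25, -98/25, -97/50)

Step 1: u_0 = a_0 = (-3, 4, 4, 3).
Step 2: u_1 = a_1 − (-1/50)·u_0 = (-153/50, 77/25, -98/25, -97/50).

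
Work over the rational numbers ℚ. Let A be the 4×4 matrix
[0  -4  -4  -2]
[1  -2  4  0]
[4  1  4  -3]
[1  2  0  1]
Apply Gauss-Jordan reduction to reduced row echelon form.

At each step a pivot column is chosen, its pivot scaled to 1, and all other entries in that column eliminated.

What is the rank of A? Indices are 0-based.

[1] R0 <-> R1
[1] R0 /= 1  ⇒  (1, -2, 4, 0)
     R2 -= 4·R0  ⇒  (0, 9, -12, -3)
     R3 -= 1·R0  ⇒  (0, 4, -4, 1)
[2] R1 /= -4  ⇒  (0, 1, 1, 1/2)
     R0 -= -2·R1  ⇒  (1, 0, 6, 1)
     R2 -= 9·R1  ⇒  (0, 0, -21, -15/2)
     R3 -= 4·R1  ⇒  (0, 0, -8, -1)
[3] R2 /= -21  ⇒  (0, 0, 1, 5/14)
     R0 -= 6·R2  ⇒  (1, 0, 0, -8/7)
     R1 -= 1·R2  ⇒  (0, 1, 0, 1/7)
     R3 -= -8·R2  ⇒  (0, 0, 0, 13/7)
[4] R3 /= 13/7  ⇒  (0, 0, 0, 1)
     R0 -= -8/7·R3  ⇒  (1, 0, 0, 0)
     R1 -= 1/7·R3  ⇒  (0, 1, 0, 0)
     R2 -= 5/14·R3  ⇒  (0, 0, 1, 0)

rank = 4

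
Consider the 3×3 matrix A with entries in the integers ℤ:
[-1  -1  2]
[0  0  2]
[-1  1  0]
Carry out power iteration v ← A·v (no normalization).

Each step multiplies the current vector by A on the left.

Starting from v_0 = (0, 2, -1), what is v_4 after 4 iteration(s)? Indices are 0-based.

v_4 = (-6, -12, 14)

v_0 = (0, 2, -1).
v_1 = A·v_0 = (-4, -2, 2).
v_2 = A·v_1 = (10, 4, 2).
v_3 = A·v_2 = (-10, 4, -6).
v_4 = A·v_3 = (-6, -12, 14).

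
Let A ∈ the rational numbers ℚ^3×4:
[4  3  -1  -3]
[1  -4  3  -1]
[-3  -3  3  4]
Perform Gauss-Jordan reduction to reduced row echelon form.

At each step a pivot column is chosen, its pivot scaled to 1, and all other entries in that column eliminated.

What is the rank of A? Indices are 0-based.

[1] R0 /= 4  ⇒  (1, 3/4, -1/4, -3/4)
     R1 -= 1·R0  ⇒  (0, -19/4, 13/4, -1/4)
     R2 -= -3·R0  ⇒  (0, -3/4, 9/4, 7/4)
[2] R1 /= -19/4  ⇒  (0, 1, -13/19, 1/19)
     R0 -= 3/4·R1  ⇒  (1, 0, 5/19, -15/19)
     R2 -= -3/4·R1  ⇒  (0, 0, 33/19, 34/19)
[3] R2 /= 33/19  ⇒  (0, 0, 1, 34/33)
     R0 -= 5/19·R2  ⇒  (1, 0, 0, -35/33)
     R1 -= -13/19·R2  ⇒  (0, 1, 0, 25/33)

rank = 3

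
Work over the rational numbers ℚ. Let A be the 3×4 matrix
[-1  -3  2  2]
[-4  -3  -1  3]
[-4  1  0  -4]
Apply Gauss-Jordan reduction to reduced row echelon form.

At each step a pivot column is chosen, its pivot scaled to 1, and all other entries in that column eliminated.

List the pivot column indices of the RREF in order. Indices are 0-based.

pivot columns: 0, 1, 2

step 1: normalize row 0 (÷-1) = (1, 3, -2, -2)
  row 1: subtract -4×row0 = (0, 9, -9, -5)
  row 2: subtract -4×row0 = (0, 13, -8, -12)
step 2: normalize row 1 (÷9) = (0, 1, -1, -5/9)
  row 0: subtract 3×row1 = (1, 0, 1, -1/3)
  row 2: subtract 13×row1 = (0, 0, 5, -43/9)
step 3: normalize row 2 (÷5) = (0, 0, 1, -43/45)
  row 0: subtract 1×row2 = (1, 0, 0, 28/45)
  row 1: subtract -1×row2 = (0, 1, 0, -68/45)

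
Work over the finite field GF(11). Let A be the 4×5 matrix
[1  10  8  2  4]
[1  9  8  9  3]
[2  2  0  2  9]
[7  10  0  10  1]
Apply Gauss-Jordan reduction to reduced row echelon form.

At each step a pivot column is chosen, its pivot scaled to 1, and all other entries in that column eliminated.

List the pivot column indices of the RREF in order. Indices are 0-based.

pivot(0,0)=1: scale R0 → (1, 10, 8, 2, 4)
  clear (1,0): R1 −= (1)R0 → (0, 10, 0, 7, 10)
  clear (2,0): R2 −= (2)R0 → (0, 4, 6, 9, 1)
  clear (3,0): R3 −= (7)R0 → (0, 6, 10, 7, 6)
pivot(1,1)=10: scale R1 → (0, 1, 0, 4, 1)
  clear (0,1): R0 −= (10)R1 → (1, 0, 8, 6, 5)
  clear (2,1): R2 −= (4)R1 → (0, 0, 6, 4, 8)
  clear (3,1): R3 −= (6)R1 → (0, 0, 10, 5, 0)
pivot(2,2)=6: scale R2 → (0, 0, 1, 8, 5)
  clear (0,2): R0 −= (8)R2 → (1, 0, 0, 8, 9)
  clear (3,2): R3 −= (10)R2 → (0, 0, 0, 2, 5)
pivot(3,3)=2: scale R3 → (0, 0, 0, 1, 8)
  clear (0,3): R0 −= (8)R3 → (1, 0, 0, 0, 0)
  clear (1,3): R1 −= (4)R3 → (0, 1, 0, 0, 2)
  clear (2,3): R2 −= (8)R3 → (0, 0, 1, 0, 7)

pivot columns: 0, 1, 2, 3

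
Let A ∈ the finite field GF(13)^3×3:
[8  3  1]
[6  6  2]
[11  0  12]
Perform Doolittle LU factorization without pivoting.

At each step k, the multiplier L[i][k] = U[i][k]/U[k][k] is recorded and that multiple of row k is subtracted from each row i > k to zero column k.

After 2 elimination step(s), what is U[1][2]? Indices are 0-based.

Step 1: pivot at (0,0) is 8.
  row1 ← row1 − (4)·row0  ⇒  L[1][0]=4, U row1=(0, 7, 11)
  row2 ← row2 − (3)·row0  ⇒  L[2][0]=3, U row2=(0, 4, 9)
Step 2: pivot at (1,1) is 7.
  row2 ← row2 − (8)·row1  ⇒  L[2][1]=8, U row2=(0, 0, 12)

U[1][2] = 11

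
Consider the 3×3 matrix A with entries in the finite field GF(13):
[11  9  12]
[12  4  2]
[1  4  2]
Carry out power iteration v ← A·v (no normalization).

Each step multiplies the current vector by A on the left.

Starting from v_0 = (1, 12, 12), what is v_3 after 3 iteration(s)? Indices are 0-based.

v_0 = (1, 12, 12).
v_1 = A·v_0 = (3, 6, 8).
v_2 = A·v_1 = (1, 11, 4).
v_3 = A·v_2 = (2, 12, 1).

v_3 = (2, 12, 1)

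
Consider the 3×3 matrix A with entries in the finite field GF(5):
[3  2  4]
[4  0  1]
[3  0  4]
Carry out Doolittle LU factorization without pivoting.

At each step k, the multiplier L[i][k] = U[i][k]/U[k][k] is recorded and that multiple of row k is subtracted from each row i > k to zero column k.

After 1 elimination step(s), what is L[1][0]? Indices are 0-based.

L[1][0] = 3

k=0: U[0][0]=3
  eliminate (1,0): mult=3, new row 1: (0, 4, 4); set L[1][0]=3
  eliminate (2,0): mult=1, new row 2: (0, 3, 0); set L[2][0]=1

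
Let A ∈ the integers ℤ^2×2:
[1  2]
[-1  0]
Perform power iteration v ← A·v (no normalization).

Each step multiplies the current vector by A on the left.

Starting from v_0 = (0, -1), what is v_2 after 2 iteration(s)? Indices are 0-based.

v_0 = (0, -1).
v_1 = A·v_0 = (-2, 0).
v_2 = A·v_1 = (-2, 2).

v_2 = (-2, 2)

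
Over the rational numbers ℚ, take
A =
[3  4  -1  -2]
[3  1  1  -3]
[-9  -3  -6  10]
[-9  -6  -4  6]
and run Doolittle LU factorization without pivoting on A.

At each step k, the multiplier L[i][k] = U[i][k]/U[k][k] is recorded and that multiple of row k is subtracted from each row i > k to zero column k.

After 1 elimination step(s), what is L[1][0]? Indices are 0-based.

k=0: U[0][0]=3
  eliminate (1,0): mult=1, new row 1: (0, -3, 2, -1); set L[1][0]=1
  eliminate (2,0): mult=-3, new row 2: (0, 9, -9, 4); set L[2][0]=-3
  eliminate (3,0): mult=-3, new row 3: (0, 6, -7, 0); set L[3][0]=-3

L[1][0] = 1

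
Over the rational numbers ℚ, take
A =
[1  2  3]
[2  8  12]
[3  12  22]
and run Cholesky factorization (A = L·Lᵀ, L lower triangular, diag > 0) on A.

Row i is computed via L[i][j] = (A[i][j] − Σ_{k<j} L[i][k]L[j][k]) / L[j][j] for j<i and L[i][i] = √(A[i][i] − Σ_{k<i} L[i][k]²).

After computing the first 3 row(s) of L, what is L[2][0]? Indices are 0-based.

L[2][0] = 3

Step 1: L[0][0] = √(1) = 1.
  L[1][0] = (2) / L[0][0] = 2.
Step 2: L[1][1] = √(4) = 2.
  L[2][0] = (3) / L[0][0] = 3.
  L[2][1] = (6) / L[1][1] = 3.
Step 3: L[2][2] = √(4) = 2.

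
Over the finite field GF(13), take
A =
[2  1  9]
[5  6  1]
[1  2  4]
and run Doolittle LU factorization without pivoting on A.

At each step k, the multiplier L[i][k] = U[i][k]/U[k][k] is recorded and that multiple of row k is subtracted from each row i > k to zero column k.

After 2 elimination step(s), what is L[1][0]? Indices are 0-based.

Step 1: pivot at (0,0) is 2.
  row1 ← row1 − (9)·row0  ⇒  L[1][0]=9, U row1=(0, 10, 11)
  row2 ← row2 − (7)·row0  ⇒  L[2][0]=7, U row2=(0, 8, 6)
Step 2: pivot at (1,1) is 10.
  row2 ← row2 − (6)·row1  ⇒  L[2][1]=6, U row2=(0, 0, 5)

L[1][0] = 9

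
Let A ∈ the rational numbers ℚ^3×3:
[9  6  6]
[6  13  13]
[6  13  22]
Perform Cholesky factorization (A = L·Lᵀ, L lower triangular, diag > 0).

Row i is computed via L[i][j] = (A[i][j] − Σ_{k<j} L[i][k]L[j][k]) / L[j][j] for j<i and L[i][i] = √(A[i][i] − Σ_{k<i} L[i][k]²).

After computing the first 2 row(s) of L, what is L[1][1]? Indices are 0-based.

Step 1: L[0][0] = √(9) = 3.
  L[1][0] = (6) / L[0][0] = 2.
Step 2: L[1][1] = √(9) = 3.

L[1][1] = 3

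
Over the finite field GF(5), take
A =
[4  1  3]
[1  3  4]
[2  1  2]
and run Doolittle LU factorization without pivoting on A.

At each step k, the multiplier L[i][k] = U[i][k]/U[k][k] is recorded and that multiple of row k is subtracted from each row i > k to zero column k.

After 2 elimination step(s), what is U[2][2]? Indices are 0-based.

Step 1: pivot at (0,0) is 4.
  row1 ← row1 − (4)·row0  ⇒  L[1][0]=4, U row1=(0, 4, 2)
  row2 ← row2 − (3)·row0  ⇒  L[2][0]=3, U row2=(0, 3, 3)
Step 2: pivot at (1,1) is 4.
  row2 ← row2 − (2)·row1  ⇒  L[2][1]=2, U row2=(0, 0, 4)

U[2][2] = 4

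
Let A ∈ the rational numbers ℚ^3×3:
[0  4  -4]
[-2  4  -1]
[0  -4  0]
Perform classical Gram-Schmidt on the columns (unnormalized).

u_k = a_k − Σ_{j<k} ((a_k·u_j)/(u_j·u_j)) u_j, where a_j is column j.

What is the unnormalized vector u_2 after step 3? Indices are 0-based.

Step 1: u_0 = a_0 = (0, -2, 0).
Step 2: u_1 = a_1 − (-2)·u_0 = (4, 0, -4).
Step 3: u_2 = a_2 − (1/2)·u_0 − (-1/2)·u_1 = (-2, 0, -2).

u_2 = (-2, 0, -2)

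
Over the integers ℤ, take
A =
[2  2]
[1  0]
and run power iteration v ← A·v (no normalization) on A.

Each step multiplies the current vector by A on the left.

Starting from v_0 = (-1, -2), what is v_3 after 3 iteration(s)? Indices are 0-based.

v_0 = (-1, -2).
v_1 = A·v_0 = (-6, -1).
v_2 = A·v_1 = (-14, -6).
v_3 = A·v_2 = (-40, -14).

v_3 = (-40, -14)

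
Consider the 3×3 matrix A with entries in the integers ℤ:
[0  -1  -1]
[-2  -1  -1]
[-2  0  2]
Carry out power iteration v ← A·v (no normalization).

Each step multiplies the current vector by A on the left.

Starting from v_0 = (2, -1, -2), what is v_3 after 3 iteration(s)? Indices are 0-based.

v_0 = (2, -1, -2).
v_1 = A·v_0 = (3, -1, -8).
v_2 = A·v_1 = (9, 3, -22).
v_3 = A·v_2 = (19, 1, -62).

v_3 = (19, 1, -62)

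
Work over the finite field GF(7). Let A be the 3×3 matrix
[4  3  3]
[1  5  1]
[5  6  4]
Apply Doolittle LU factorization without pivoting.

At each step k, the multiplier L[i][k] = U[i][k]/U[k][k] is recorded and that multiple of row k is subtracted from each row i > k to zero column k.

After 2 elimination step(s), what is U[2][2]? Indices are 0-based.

Step 1: pivot at (0,0) is 4.
  row1 ← row1 − (2)·row0  ⇒  L[1][0]=2, U row1=(0, 6, 2)
  row2 ← row2 − (3)·row0  ⇒  L[2][0]=3, U row2=(0, 4, 2)
Step 2: pivot at (1,1) is 6.
  row2 ← row2 − (3)·row1  ⇒  L[2][1]=3, U row2=(0, 0, 3)

U[2][2] = 3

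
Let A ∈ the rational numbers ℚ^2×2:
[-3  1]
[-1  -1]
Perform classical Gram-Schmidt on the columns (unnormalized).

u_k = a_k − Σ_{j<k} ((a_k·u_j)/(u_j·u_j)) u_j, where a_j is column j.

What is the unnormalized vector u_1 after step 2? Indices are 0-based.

u_1 = (2/5, -6/5)

Step 1: u_0 = a_0 = (-3, -1).
Step 2: u_1 = a_1 − (-1/5)·u_0 = (2/5, -6/5).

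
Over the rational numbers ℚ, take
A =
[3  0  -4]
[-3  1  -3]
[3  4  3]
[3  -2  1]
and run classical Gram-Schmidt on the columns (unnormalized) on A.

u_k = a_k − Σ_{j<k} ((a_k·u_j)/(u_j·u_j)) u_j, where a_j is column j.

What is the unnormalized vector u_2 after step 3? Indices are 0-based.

Step 1: u_0 = a_0 = (3, -3, 3, 3).
Step 2: u_1 = a_1 − (1/12)·u_0 = (-1/4, 5/4, 15/4, -9/4).
Step 3: u_2 = a_2 − (1/4)·u_0 − (25/83)·u_1 = (-388/83, -218/83, 93/83, 77/83).

u_2 = (-388/83, -218/83, 93/83, 77/83)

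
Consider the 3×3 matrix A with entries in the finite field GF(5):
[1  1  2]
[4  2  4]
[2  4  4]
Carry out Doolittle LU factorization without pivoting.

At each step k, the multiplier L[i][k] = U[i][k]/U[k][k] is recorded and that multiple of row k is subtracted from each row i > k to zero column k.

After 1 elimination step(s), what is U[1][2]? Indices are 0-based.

U[1][2] = 1

[col 0] pivot 1
  R1 -= 4*R0 → (0, 3, 1)  (L[1][0] := 4)
  R2 -= 2*R0 → (0, 2, 0)  (L[2][0] := 2)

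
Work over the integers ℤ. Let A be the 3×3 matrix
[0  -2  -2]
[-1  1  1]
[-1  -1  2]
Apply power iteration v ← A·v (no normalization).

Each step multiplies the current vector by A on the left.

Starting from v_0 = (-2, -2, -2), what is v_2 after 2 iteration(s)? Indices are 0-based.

v_2 = (4, -10, -6)

v_0 = (-2, -2, -2).
v_1 = A·v_0 = (8, -2, 0).
v_2 = A·v_1 = (4, -10, -6).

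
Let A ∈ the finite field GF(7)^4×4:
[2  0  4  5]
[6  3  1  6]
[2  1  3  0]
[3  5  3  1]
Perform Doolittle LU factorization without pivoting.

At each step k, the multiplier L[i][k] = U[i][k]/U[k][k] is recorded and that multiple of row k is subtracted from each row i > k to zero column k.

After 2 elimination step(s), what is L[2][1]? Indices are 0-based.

L[2][1] = 5

k=0: U[0][0]=2
  eliminate (1,0): mult=3, new row 1: (0, 3, 3, 5); set L[1][0]=3
  eliminate (2,0): mult=1, new row 2: (0, 1, 6, 2); set L[2][0]=1
  eliminate (3,0): mult=5, new row 3: (0, 5, 4, 4); set L[3][0]=5
k=1: U[1][1]=3
  eliminate (2,1): mult=5, new row 2: (0, 0, 5, 5); set L[2][1]=5
  eliminate (3,1): mult=4, new row 3: (0, 0, 6, 5); set L[3][1]=4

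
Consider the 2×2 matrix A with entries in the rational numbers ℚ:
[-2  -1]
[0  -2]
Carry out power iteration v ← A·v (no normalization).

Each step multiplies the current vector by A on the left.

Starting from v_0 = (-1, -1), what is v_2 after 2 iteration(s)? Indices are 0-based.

v_0 = (-1, -1).
v_1 = A·v_0 = (3, 2).
v_2 = A·v_1 = (-8, -4).

v_2 = (-8, -4)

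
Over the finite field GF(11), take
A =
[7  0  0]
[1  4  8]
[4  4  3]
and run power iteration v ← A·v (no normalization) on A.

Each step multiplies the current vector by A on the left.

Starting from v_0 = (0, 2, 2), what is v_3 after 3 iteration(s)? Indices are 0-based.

v_0 = (0, 2, 2).
v_1 = A·v_0 = (0, 2, 3).
v_2 = A·v_1 = (0, 10, 6).
v_3 = A·v_2 = (0, 0, 3).

v_3 = (0, 0, 3)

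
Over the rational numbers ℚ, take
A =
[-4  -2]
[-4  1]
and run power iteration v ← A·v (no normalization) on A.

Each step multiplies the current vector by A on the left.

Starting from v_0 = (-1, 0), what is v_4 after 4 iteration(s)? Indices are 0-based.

v_4 = (-648, -396)

v_0 = (-1, 0).
v_1 = A·v_0 = (4, 4).
v_2 = A·v_1 = (-24, -12).
v_3 = A·v_2 = (120, 84).
v_4 = A·v_3 = (-648, -396).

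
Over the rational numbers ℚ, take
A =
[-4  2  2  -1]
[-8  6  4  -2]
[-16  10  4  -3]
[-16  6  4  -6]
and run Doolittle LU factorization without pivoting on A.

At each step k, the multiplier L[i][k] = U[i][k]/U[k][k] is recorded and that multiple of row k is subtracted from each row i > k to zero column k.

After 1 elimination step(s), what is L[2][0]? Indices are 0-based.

L[2][0] = 4

Step 1: pivot at (0,0) is -4.
  row1 ← row1 − (2)·row0  ⇒  L[1][0]=2, U row1=(0, 2, 0, 0)
  row2 ← row2 − (4)·row0  ⇒  L[2][0]=4, U row2=(0, 2, -4, 1)
  row3 ← row3 − (4)·row0  ⇒  L[3][0]=4, U row3=(0, -2, -4, -2)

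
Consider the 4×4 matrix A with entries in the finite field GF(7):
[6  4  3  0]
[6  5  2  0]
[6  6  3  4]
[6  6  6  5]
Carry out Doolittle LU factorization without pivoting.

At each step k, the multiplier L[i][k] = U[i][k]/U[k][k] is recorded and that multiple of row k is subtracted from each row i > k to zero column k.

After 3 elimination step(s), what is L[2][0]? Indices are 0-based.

Step 1: pivot at (0,0) is 6.
  row1 ← row1 − (1)·row0  ⇒  L[1][0]=1, U row1=(0, 1, 6, 0)
  row2 ← row2 − (1)·row0  ⇒  L[2][0]=1, U row2=(0, 2, 0, 4)
  row3 ← row3 − (1)·row0  ⇒  L[3][0]=1, U row3=(0, 2, 3, 5)
Step 2: pivot at (1,1) is 1.
  row2 ← row2 − (2)·row1  ⇒  L[2][1]=2, U row2=(0, 0, 2, 4)
  row3 ← row3 − (2)·row1  ⇒  L[3][1]=2, U row3=(0, 0, 5, 5)
Step 3: pivot at (2,2) is 2.
  row3 ← row3 − (6)·row2  ⇒  L[3][2]=6, U row3=(0, 0, 0, 2)

L[2][0] = 1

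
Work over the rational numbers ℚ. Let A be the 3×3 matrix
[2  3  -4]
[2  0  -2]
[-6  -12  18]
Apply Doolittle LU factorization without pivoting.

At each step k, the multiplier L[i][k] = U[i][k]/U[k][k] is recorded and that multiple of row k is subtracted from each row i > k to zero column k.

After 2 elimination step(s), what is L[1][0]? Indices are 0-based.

k=0: U[0][0]=2
  eliminate (1,0): mult=1, new row 1: (0, -3, 2); set L[1][0]=1
  eliminate (2,0): mult=-3, new row 2: (0, -3, 6); set L[2][0]=-3
k=1: U[1][1]=-3
  eliminate (2,1): mult=1, new row 2: (0, 0, 4); set L[2][1]=1

L[1][0] = 1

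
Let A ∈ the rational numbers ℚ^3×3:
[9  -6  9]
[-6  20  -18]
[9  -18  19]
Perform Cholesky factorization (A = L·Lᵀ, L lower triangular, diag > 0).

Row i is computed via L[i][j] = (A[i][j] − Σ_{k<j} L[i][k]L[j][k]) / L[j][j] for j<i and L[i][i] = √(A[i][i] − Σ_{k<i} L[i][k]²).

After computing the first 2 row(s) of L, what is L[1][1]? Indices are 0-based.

Step 1: L[0][0] = √(9) = 3.
  L[1][0] = (-6) / L[0][0] = -2.
Step 2: L[1][1] = √(16) = 4.

L[1][1] = 4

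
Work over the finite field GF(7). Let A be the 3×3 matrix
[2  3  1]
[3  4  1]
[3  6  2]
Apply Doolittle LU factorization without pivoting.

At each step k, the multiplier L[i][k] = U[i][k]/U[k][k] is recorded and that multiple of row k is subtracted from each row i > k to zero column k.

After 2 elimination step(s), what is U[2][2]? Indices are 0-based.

k=0: U[0][0]=2
  eliminate (1,0): mult=5, new row 1: (0, 3, 3); set L[1][0]=5
  eliminate (2,0): mult=5, new row 2: (0, 5, 4); set L[2][0]=5
k=1: U[1][1]=3
  eliminate (2,1): mult=4, new row 2: (0, 0, 6); set L[2][1]=4

U[2][2] = 6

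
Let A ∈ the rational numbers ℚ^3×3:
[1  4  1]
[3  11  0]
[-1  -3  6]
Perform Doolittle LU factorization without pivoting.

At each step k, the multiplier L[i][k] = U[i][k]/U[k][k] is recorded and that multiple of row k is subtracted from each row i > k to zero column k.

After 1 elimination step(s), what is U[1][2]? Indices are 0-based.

Step 1: pivot at (0,0) is 1.
  row1 ← row1 − (3)·row0  ⇒  L[1][0]=3, U row1=(0, -1, -3)
  row2 ← row2 − (-1)·row0  ⇒  L[2][0]=-1, U row2=(0, 1, 7)

U[1][2] = -3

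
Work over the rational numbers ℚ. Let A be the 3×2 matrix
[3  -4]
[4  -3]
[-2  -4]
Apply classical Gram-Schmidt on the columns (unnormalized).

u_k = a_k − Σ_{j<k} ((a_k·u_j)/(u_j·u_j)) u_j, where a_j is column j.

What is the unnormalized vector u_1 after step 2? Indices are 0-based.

Step 1: u_0 = a_0 = (3, 4, -2).
Step 2: u_1 = a_1 − (-16/29)·u_0 = (-68/29, -23/29, -148/29).

u_1 = (-68/29, -23/29, -148/29)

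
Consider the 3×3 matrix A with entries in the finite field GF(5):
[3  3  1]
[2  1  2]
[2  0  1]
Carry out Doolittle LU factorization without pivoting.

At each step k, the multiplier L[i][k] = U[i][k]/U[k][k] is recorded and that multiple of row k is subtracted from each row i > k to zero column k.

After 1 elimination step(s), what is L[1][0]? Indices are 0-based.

L[1][0] = 4

Step 1: pivot at (0,0) is 3.
  row1 ← row1 − (4)·row0  ⇒  L[1][0]=4, U row1=(0, 4, 3)
  row2 ← row2 − (4)·row0  ⇒  L[2][0]=4, U row2=(0, 3, 2)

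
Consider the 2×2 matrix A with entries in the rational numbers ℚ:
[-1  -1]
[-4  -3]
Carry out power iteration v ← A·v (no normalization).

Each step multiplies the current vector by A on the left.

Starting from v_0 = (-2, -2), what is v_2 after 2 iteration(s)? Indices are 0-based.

v_0 = (-2, -2).
v_1 = A·v_0 = (4, 14).
v_2 = A·v_1 = (-18, -58).

v_2 = (-18, -58)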